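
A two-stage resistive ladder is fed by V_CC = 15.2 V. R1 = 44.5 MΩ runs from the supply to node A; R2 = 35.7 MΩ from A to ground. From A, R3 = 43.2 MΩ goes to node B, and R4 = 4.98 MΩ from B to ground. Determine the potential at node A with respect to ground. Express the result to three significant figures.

The second stage (R3 + R4 = 48.18 MΩ) loads node A in parallel with R2.
R2 ‖ (R3+R4) = 20.51 MΩ.
First divider: V_A = V_CC · 20.51/(44.5 + 20.51) = 4.795 V.

V_A ≈ 4.79 V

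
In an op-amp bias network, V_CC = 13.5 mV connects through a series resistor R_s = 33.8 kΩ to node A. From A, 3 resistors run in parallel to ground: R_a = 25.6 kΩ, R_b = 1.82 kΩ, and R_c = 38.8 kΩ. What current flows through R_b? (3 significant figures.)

Equivalent of the parallel group: R_p = 1.628 kΩ.
V_A by voltage divider: V_A = 13.5 × 1.628/(33.8 + 1.628) = 0.6203 mV.
Branch current I = V_A/R_b = 0.6203/1.82 = 0.3408 µA.

I ≈ 0.341 µA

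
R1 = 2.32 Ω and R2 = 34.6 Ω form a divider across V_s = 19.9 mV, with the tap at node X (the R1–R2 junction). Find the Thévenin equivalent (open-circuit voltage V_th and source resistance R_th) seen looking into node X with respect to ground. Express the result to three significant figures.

With X open, the divider is unloaded: V_th = 19.9 × 34.6/36.92 = 18.65 mV.
Zeroing V_s shorts the top of R1 to ground, so R_th = R1 ‖ R2 = 2.174 Ω.

V_th ≈ 18.6 mV, R_th ≈ 2.17 Ω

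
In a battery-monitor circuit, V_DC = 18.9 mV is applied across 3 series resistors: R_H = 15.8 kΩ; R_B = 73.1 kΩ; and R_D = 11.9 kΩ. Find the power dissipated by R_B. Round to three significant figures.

P ≈ 2.57 nW

ΣR = 100.8 kΩ → I = 18.9/100.8 = 0.1875 µA.
P = I²R = 0.03516 × 73.1 = 2.570 nW.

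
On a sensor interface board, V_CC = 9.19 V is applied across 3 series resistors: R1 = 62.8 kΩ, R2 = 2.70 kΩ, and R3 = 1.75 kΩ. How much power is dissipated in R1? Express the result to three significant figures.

P ≈ 1.17 mW

ΣR = 67.25 kΩ → I = 9.19/67.25 = 0.1367 mA.
P(R1) = I²·R1 = (0.1367)² × 62.8 = 1.173 mW.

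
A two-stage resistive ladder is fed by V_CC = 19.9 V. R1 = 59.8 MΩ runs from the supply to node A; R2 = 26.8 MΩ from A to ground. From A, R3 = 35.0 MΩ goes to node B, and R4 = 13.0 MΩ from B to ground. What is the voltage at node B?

V_B ≈ 1.20 V

The second stage (R3 + R4 = 48.00 MΩ) loads node A in parallel with R2.
R2 ‖ (R3+R4) = 17.20 MΩ.
First divider: V_A = V_CC · 17.20/(59.8 + 17.20) = 4.445 V.
Then the unloaded second divider: V_B = V_A × R4/(R3+R4) = 4.445 × 0.2708 = 1.204 V.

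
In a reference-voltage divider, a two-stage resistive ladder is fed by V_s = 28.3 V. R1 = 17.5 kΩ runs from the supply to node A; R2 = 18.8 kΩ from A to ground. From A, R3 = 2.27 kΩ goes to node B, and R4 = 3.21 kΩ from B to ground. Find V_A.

The second stage (R3 + R4 = 5.480 kΩ) loads node A in parallel with R2.
R2 ‖ (R3+R4) = 4.243 kΩ.
First divider: V_A = V_s · 4.243/(17.5 + 4.243) = 5.523 V.

V_A ≈ 5.52 V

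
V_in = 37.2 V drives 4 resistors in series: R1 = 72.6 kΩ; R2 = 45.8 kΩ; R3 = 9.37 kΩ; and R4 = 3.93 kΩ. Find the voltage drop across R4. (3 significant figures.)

V ≈ 1.11 V

Total series resistance ΣR = 72.6 + 45.8 + 9.37 + 3.93 = 131.7 kΩ.
V = V_in · R/ΣR = 37.2 × 0.02984 = 1.110 V.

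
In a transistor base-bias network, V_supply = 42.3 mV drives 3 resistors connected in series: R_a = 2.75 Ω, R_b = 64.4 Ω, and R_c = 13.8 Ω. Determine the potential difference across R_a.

Total series resistance ΣR = 2.75 + 64.4 + 13.8 = 80.95 Ω.
V = V_supply · R/ΣR = 42.3 × 0.03397 = 1.437 mV.

V ≈ 1.44 mV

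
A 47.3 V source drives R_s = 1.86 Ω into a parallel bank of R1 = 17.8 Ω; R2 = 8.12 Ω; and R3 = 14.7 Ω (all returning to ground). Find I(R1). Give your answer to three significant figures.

Combine the parallel branches: R_p = (1/17.8 + 1/8.12 + 1/14.7)⁻¹ = 4.043 Ω.
V_A by voltage divider: V_A = 47.3 × 4.043/(1.86 + 4.043) = 32.40 V.
Branch current I = V_A/R1 = 32.40/17.8 = 1.820 A.

I ≈ 1.82 A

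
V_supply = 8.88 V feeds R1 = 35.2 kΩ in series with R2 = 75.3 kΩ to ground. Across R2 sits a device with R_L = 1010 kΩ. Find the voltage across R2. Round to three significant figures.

R2 ‖ R_L = (75.3 × 1010)/(75.3 + 1010) = 70.08 kΩ.
Voltage divider with the loaded lower leg: V_out = 8.88 × 70.08/(35.2 + 70.08) = 8.88 × 0.6656 = 5.911 V.

V_out ≈ 5.91 V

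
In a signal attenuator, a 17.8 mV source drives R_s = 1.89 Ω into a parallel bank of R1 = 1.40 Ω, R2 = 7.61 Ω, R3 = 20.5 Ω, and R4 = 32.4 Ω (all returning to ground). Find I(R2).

I ≈ 0.851 mA

Parallel bank: R_p = 1/(1/1.40 + 1/7.61 + 1/20.5 + 1/32.4) = 1.081 Ω.
V_A = 17.8 × 1.081/2.971 = 6.475 mV.
Branch current I = V_A/R2 = 6.475/7.61 = 0.8509 mA.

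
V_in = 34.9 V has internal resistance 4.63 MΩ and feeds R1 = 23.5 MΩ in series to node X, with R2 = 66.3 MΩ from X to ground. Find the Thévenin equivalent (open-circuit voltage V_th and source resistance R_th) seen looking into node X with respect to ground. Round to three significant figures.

V_th ≈ 24.5 V, R_th ≈ 19.8 MΩ

R1' = 4.63 + 23.5 = 28.13 MΩ (source resistance + R1).
V_th is the unloaded tap voltage: V_in · R2/(R1'+R2) = 34.9 × 0.7021 = 24.50 V.
Zeroing V_in shorts the top of R1' to ground, so R_th = R1' ‖ R2 = 19.75 MΩ.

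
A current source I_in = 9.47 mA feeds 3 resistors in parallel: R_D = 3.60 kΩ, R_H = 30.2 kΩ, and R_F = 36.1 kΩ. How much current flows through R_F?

ΣG = 1/3.60 + 1/30.2 + 1/36.1 = 0.3386.
By the current-divider rule, I = I_in · G_k/ΣG = 9.47 × 0.08181 = 0.7748 mA.

I ≈ 0.775 mA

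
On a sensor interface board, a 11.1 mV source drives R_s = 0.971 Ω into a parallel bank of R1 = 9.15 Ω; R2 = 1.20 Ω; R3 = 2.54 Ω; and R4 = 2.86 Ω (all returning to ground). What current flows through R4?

Parallel bank: R_p = 1/(1/9.15 + 1/1.20 + 1/2.54 + 1/2.86) = 0.5931 Ω.
Node voltage V_A = V_CC · R_p/(R_s + R_p) = 11.1 × 0.3792 = 4.209 mV.
I(R4) = V_A / R4 = 4.209/2.86 = 1.472 mA.

I ≈ 1.47 mA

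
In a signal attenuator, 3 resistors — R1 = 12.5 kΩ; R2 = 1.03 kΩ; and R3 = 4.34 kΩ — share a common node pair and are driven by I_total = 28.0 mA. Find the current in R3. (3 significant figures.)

I ≈ 5.04 mA

Conductances: ΣG = 1/12.5 + 1/1.03 + 1/4.34 = 1.281 (1/kΩ).
R3 takes the fraction G_k/ΣG = 0.2304/1.281 = 0.1798, so I = 28.0 × 0.1798 = 5.035 mA.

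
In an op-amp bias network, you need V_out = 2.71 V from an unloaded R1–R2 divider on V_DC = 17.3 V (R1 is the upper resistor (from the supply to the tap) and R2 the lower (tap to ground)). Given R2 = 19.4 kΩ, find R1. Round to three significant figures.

Required fraction k = V_out/V_DC = 0.1566.
R1 = R2·(1/k − 1) = 19.4 × 5.384 = 104.4 kΩ.

R1 ≈ 104 kΩ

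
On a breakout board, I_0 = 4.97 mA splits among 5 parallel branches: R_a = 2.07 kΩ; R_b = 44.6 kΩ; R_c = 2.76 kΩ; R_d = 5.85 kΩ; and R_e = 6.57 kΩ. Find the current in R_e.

I ≈ 0.635 mA

ΣG = 1/2.07 + 1/44.6 + 1/2.76 + 1/5.85 + 1/6.57 = 1.191.
R_e takes the fraction G_k/ΣG = 0.1522/1.191 = 0.1278, so I = 4.97 × 0.1278 = 0.6352 mA.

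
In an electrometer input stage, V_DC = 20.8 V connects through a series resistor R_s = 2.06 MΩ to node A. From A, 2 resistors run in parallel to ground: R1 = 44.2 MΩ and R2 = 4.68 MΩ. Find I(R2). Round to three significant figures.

Parallel bank: R_p = 1/(1/44.2 + 1/4.68) = 4.232 MΩ.
V_A by voltage divider: V_A = 20.8 × 4.232/(2.06 + 4.232) = 13.99 V.
Branch current I = V_A/R2 = 13.99/4.68 = 2.989 µA.
(Equivalently: I_total = 3.306 µA, then current-divider fraction G_k/ΣG = 0.9043.)

I ≈ 2.99 µA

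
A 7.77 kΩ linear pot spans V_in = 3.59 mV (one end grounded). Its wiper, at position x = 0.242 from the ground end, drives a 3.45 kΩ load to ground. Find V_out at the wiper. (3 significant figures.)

Split the track: R_lower = x·R_p = 1.880 kΩ, R_upper = (1−x)·R_p = 5.890 kΩ.
Lower segment in parallel with the load: 1.880 ‖ 3.45 = 1.217 kΩ.
Loaded-divider output: V_out = 3.59 × 0.1713 = 0.6148 mV.

V_out ≈ 0.615 mV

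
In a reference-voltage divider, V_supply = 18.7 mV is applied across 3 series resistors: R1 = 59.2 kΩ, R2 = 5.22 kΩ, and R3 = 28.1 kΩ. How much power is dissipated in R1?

P ≈ 2.42 nW

Series current I = V_supply/ΣR = 18.7/92.52 = 0.2021 µA.
P = I²R = 0.04085 × 59.2 = 2.418 nW.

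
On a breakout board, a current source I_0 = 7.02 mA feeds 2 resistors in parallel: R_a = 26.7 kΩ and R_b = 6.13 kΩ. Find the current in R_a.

I ≈ 1.31 mA

With just two branches, the current splits inversely with resistance.
So I = 7.02 × 6.13/32.83 = 1.311 mA.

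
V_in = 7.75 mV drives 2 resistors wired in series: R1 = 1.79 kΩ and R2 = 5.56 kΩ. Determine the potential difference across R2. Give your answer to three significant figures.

V ≈ 5.86 mV

Total series resistance ΣR = 1.79 + 5.56 = 7.350 kΩ.
V = V_in · R/ΣR = 7.75 × 0.7565 = 5.863 mV.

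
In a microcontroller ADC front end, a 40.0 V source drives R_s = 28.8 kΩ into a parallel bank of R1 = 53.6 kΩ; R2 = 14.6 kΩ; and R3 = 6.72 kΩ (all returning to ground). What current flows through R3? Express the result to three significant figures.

I ≈ 0.764 mA

Combine the parallel branches: R_p = (1/53.6 + 1/14.6 + 1/6.72)⁻¹ = 4.238 kΩ.
V_A by voltage divider: V_A = 40.0 × 4.238/(28.8 + 4.238) = 5.131 V.
Branch current I = V_A/R3 = 5.131/6.72 = 0.7636 mA.
(Equivalently: I_total = 1.211 mA, then current-divider fraction G_k/ΣG = 0.6307.)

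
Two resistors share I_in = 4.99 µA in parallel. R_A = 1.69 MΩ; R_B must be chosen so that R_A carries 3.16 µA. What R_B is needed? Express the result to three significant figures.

Two-branch current divider: I_A = I_in · R_B/(R_A + R_B).
With f = 0.6333, R_B = R_A · f/(1−f) = 1.69 × 1.727 = 2.918 MΩ.

R_B ≈ 2.92 MΩ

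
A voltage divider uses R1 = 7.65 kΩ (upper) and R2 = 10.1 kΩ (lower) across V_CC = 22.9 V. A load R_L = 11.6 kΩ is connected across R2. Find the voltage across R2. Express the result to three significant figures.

The load sits in parallel with R2, giving an effective lower resistance R2' = R2·R_L/(R2+R_L) = 5.399 kΩ.
Voltage divider with the loaded lower leg: V_out = 22.9 × 5.399/(7.65 + 5.399) = 22.9 × 0.4138 = 9.475 V.

V_out ≈ 9.47 V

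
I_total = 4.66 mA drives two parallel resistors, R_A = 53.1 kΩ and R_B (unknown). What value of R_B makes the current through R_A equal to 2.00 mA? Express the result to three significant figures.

In a two-way split, I_A/I_total = R_B/(R_A + R_B).
With f = 0.4292, R_B = R_A · f/(1−f) = 53.1 × 0.7519 = 39.92 kΩ.

R_B ≈ 39.9 kΩ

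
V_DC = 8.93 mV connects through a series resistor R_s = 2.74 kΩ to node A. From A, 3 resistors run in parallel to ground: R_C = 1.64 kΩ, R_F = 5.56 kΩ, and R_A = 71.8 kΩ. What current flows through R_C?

I ≈ 1.70 µA

Combine the parallel branches: R_p = (1/1.64 + 1/5.56 + 1/71.8)⁻¹ = 1.244 kΩ.
V_A by voltage divider: V_A = 8.93 × 1.244/(2.74 + 1.244) = 2.789 mV.
I(R_C) = V_A / R_C = 2.789/1.64 = 1.701 µA.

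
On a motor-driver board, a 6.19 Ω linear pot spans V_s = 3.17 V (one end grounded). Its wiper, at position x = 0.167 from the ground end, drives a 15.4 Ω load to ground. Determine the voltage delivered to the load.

V_out ≈ 0.501 V

Split the track: R_lower = x·R_p = 1.034 Ω, R_upper = (1−x)·R_p = 5.156 Ω.
R_L loads the lower segment: effective lower R = 0.9687 Ω.
V_out = 3.17 × 0.9687/(5.156 + 0.9687) = 0.5014 V.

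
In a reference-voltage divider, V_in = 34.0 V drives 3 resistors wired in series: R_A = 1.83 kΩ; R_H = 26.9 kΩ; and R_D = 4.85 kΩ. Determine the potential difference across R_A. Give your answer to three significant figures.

Total series resistance ΣR = 1.83 + 26.9 + 4.85 = 33.58 kΩ.
By the voltage-divider rule, V = 34.0 × 1.830/33.58 = 1.853 V.

V ≈ 1.85 V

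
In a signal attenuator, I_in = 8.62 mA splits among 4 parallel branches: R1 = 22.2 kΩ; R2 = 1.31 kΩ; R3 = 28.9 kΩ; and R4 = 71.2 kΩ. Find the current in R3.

Total conductance ΣG = 1/22.2 + 1/1.31 + 1/28.9 + 1/71.2 = 0.8571 (units of 1/kΩ).
By the current-divider rule, I = I_in · G_k/ΣG = 8.62 × 0.04037 = 0.3480 mA.

I ≈ 0.348 mA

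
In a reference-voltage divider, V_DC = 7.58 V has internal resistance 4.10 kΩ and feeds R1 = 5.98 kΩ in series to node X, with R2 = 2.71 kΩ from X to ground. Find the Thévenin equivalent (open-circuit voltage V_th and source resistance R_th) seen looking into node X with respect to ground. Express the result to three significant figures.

V_th ≈ 1.61 V, R_th ≈ 2.14 kΩ

R1' = 4.10 + 5.98 = 10.08 kΩ (source resistance + R1).
With X open, the divider is unloaded: V_th = 7.58 × 2.71/12.79 = 1.606 V.
Zeroing V_DC shorts the top of R1' to ground, so R_th = R1' ‖ R2 = 2.136 kΩ.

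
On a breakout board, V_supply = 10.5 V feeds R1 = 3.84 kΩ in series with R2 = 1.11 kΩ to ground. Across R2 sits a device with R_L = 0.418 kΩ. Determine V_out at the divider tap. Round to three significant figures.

V_out ≈ 0.769 V

First combine the lower leg with the load: R2 ‖ R_L = 0.3037 kΩ.
Voltage divider with the loaded lower leg: V_out = 10.5 × 0.3037/(3.84 + 0.3037) = 10.5 × 0.07328 = 0.7695 V.
(Unloaded it would be 2.35 V; the load pulls it down.)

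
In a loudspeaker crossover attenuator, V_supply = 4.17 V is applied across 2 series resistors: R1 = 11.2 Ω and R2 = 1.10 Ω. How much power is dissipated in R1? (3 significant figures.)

Series current I = V_supply/ΣR = 4.17/12.30 = 0.3390 A.
V(R1) = I·R = 3.797 V; P = V·I = 3.797 × 0.3390 = 1.287 W.

P ≈ 1.29 W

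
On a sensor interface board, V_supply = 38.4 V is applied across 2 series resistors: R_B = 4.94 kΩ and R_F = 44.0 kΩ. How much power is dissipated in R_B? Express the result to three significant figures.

The common current is I = 38.4/48.94 = 0.7846 mA.
V(R_B) = I·R = 3.876 V; P = V·I = 3.876 × 0.7846 = 3.041 mW.

P ≈ 3.04 mW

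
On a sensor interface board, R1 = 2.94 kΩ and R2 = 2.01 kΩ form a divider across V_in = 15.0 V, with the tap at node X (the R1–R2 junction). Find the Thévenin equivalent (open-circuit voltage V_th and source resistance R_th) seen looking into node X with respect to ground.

With X open, the divider is unloaded: V_th = 15.0 × 2.01/4.950 = 6.091 V.
With V_in suppressed (replaced by a short), R_th = R1 ‖ R2 = (2.940 × 2.01)/(2.940 + 2.01) = 1.194 kΩ.

V_th ≈ 6.09 V, R_th ≈ 1.19 kΩ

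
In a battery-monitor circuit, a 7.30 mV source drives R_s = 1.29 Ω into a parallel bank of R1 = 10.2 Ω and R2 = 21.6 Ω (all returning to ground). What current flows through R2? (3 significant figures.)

I ≈ 0.285 mA

Parallel bank: R_p = 1/(1/10.2 + 1/21.6) = 6.928 Ω.
V_A = 7.30 × 6.928/8.218 = 6.154 mV.
I(R2) = V_A / R2 = 6.154/21.6 = 0.2849 mA.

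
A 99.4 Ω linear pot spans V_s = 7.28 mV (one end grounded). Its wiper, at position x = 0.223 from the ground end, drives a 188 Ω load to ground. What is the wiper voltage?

V_out ≈ 1.49 mV

Split the track: R_lower = x·R_p = 22.17 Ω, R_upper = (1−x)·R_p = 77.23 Ω.
R_L loads the lower segment: effective lower R = 19.83 Ω.
V_out = 7.28 × 19.83/(77.23 + 19.83) = 1.487 mV.
(Unloaded: V_out = x·V_s = 1.62 mV.)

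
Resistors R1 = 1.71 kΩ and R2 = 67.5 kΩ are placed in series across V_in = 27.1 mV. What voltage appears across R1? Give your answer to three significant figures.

V ≈ 0.670 mV

Total series resistance ΣR = 1.71 + 67.5 = 69.21 kΩ.
V = V_in · R/ΣR = 27.1 × 0.02471 = 0.6696 mV.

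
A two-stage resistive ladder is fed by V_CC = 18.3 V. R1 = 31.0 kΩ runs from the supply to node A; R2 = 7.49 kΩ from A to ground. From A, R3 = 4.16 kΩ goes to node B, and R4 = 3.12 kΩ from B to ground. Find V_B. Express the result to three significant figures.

V_B ≈ 0.835 V

Looking into the second stage from A: R3 + R4 = 7.280 kΩ appears in parallel with R2.
R2 ‖ (R3+R4) = 3.692 kΩ.
So V_A = 18.3 × 0.1064 = 1.947 V.
Stage 2 is unloaded, so V_B = V_A · R4/(R3+R4) = 1.947 × 3.12/7.280 = 0.8346 V.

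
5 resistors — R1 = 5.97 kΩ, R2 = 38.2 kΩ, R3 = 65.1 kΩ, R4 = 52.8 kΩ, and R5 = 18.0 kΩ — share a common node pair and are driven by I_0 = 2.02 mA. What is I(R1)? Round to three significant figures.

Conductances: ΣG = 1/5.97 + 1/38.2 + 1/65.1 + 1/52.8 + 1/18.0 = 0.2835 (1/kΩ).
By the current-divider rule, I = I_0 · G_k/ΣG = 2.02 × 0.5908 = 1.193 mA.

I ≈ 1.19 mA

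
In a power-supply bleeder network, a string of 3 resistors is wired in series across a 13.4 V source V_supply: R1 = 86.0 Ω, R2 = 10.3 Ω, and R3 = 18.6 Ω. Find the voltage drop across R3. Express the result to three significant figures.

Total series resistance ΣR = 86.0 + 10.3 + 18.6 = 114.9 Ω.
By the voltage-divider rule, V = 13.4 × 18.60/114.9 = 2.169 V.

V ≈ 2.17 V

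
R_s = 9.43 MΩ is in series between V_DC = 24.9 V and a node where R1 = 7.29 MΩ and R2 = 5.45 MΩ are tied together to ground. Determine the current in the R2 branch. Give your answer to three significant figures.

I ≈ 1.14 µA

Combine the parallel branches: R_p = (1/7.29 + 1/5.45)⁻¹ = 3.119 MΩ.
Node voltage V_A = V_DC · R_p/(R_s + R_p) = 24.9 × 0.2485 = 6.188 V.
I(R2) = V_A / R2 = 6.188/5.45 = 1.135 µA.
(Equivalently: I_total = 1.984 µA, then current-divider fraction G_k/ΣG = 0.5722.)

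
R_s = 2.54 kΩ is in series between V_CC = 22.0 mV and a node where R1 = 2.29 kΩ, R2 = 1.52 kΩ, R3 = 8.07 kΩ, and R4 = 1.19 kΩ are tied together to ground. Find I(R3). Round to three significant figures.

I ≈ 0.438 µA

Combine the parallel branches: R_p = (1/2.29 + 1/1.52 + 1/8.07 + 1/1.19)⁻¹ = 0.4857 kΩ.
V_A = 22.0 × 0.4857/3.026 = 3.532 mV.
Branch current I = V_A/R3 = 3.532/8.07 = 0.4376 µA.
(Equivalently: I_total = 7.271 µA, then current-divider fraction G_k/ΣG = 0.06019.)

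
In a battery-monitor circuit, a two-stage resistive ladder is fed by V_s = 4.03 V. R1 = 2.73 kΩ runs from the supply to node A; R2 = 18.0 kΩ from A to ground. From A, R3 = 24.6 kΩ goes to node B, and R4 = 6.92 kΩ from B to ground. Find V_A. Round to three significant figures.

Looking into the second stage from A: R3 + R4 = 31.52 kΩ appears in parallel with R2.
Effective lower resistance at A: R2 ‖ 31.52 = 11.46 kΩ.
V_A = 4.03 × 11.46/(2.73 + 11.46) = 3.255 V.

V_A ≈ 3.25 V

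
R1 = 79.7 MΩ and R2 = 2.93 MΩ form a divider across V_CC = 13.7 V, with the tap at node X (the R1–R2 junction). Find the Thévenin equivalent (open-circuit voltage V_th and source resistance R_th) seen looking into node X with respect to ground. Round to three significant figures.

V_th ≈ 0.486 V, R_th ≈ 2.83 MΩ

Open-circuit (no load on X): V_th = V_CC · R2/(R1 + R2) = 13.7 × 2.93/(79.70 + 2.93) = 0.4858 V.
With V_CC suppressed (replaced by a short), R_th = R1 ‖ R2 = (79.70 × 2.93)/(79.70 + 2.93) = 2.826 MΩ.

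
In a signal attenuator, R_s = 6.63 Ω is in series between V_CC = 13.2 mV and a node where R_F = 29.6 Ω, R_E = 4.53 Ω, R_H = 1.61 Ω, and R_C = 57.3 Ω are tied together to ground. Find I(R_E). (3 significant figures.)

Combine the parallel branches: R_p = (1/29.6 + 1/4.53 + 1/1.61 + 1/57.3)⁻¹ = 1.120 Ω.
Node voltage V_A = V_CC · R_p/(R_s + R_p) = 13.2 × 0.1445 = 1.907 mV.
Branch current I = V_A/R_E = 1.907/4.53 = 0.4210 mA.

I ≈ 0.421 mA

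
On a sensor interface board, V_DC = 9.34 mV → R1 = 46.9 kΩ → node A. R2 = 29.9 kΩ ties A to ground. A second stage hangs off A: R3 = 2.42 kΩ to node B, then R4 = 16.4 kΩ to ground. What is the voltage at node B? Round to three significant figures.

The second stage (R3 + R4 = 18.82 kΩ) loads node A in parallel with R2.
R2 ‖ (R3+R4) = 11.55 kΩ.
So V_A = 9.34 × 0.1976 = 1.846 mV.
Then the unloaded second divider: V_B = V_A × R4/(R3+R4) = 1.846 × 0.8714 = 1.608 mV.

V_B ≈ 1.61 mV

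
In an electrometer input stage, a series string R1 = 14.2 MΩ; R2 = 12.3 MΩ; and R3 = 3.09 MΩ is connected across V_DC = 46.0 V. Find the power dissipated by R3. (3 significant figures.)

The common current is I = 46.0/29.59 = 1.555 µA.
V(R3) = I·R = 4.804 V; P = V·I = 4.804 × 1.555 = 7.468 µW.

P ≈ 7.47 µW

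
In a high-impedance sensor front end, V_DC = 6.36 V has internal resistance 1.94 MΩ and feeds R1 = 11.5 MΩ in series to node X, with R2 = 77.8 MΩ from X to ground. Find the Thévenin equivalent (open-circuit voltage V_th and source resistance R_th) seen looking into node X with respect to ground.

V_th ≈ 5.42 V, R_th ≈ 11.5 MΩ

R1' = 1.94 + 11.5 = 13.44 MΩ (source resistance + R1).
Open-circuit (no load on X): V_th = V_DC · R2/(R1' + R2) = 6.36 × 77.8/(13.44 + 77.8) = 5.423 V.
With V_DC suppressed (replaced by a short), R_th = R1' ‖ R2 = (13.44 × 77.8)/(13.44 + 77.8) = 11.46 MΩ.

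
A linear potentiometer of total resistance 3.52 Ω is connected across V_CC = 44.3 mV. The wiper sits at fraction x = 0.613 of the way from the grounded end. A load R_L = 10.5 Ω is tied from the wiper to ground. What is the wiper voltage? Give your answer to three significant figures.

V_out ≈ 25.2 mV

Split the track: R_lower = x·R_p = 2.158 Ω, R_upper = (1−x)·R_p = 1.362 Ω.
(x·R_p) ‖ R_L = 1.790 Ω.
V_out = 44.3 × 1.790/(1.362 + 1.790) = 25.16 mV.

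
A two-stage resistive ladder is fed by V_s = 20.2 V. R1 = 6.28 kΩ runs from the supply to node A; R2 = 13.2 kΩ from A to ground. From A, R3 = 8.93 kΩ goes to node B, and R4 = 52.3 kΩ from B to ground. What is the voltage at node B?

Looking into the second stage from A: R3 + R4 = 61.23 kΩ appears in parallel with R2.
Effective lower resistance at A: R2 ‖ 61.23 = 10.86 kΩ.
First divider: V_A = V_s · 10.86/(6.28 + 10.86) = 12.80 V.
Stage 2 is unloaded, so V_B = V_A · R4/(R3+R4) = 12.80 × 52.3/61.23 = 10.93 V.

V_B ≈ 10.9 V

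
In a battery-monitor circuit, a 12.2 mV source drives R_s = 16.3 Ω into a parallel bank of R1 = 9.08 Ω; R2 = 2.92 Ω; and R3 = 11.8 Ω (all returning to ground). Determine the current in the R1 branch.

I ≈ 0.138 mA

Combine the parallel branches: R_p = (1/9.08 + 1/2.92 + 1/11.8)⁻¹ = 1.861 Ω.
Node voltage V_A = V_s · R_p/(R_s + R_p) = 12.2 × 0.1025 = 1.250 mV.
Branch current I = V_A/R1 = 1.250/9.08 = 0.1377 mA.
(Equivalently: I_total = 0.6718 mA, then current-divider fraction G_k/ΣG = 0.2050.)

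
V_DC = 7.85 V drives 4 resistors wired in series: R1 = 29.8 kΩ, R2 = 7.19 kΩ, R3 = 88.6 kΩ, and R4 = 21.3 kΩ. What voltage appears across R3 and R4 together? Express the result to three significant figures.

V ≈ 5.87 V

Total series resistance ΣR = 29.8 + 7.19 + 88.6 + 21.3 = 146.9 kΩ.
R_{R3..R4} = 88.6 + 21.3 = 109.9 kΩ.
V = V_DC · R/ΣR = 7.85 × 0.7482 = 5.873 V.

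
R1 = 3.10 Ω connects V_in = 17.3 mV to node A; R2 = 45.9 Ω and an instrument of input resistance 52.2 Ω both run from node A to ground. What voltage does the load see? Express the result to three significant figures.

The load sits in parallel with R2, giving an effective lower resistance R2' = R2·R_L/(R2+R_L) = 24.42 Ω.
Now apply the divider: V_out = 17.3 × 0.8874 = 15.35 mV.
(Unloaded it would be 16.2 mV; the load pulls it down.)

V_out ≈ 15.4 mV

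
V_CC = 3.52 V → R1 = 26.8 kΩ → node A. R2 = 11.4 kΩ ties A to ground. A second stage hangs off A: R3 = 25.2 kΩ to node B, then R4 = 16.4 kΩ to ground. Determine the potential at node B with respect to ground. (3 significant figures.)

Node A sees R2 in parallel with the series input of stage 2, R3 + R4 = 41.60 kΩ.
R2 ‖ (R3+R4) = 8.948 kΩ.
First divider: V_A = V_CC · 8.948/(26.8 + 8.948) = 0.8811 V.
Then the unloaded second divider: V_B = V_A × R4/(R3+R4) = 0.8811 × 0.3942 = 0.3473 V.

V_B ≈ 0.347 V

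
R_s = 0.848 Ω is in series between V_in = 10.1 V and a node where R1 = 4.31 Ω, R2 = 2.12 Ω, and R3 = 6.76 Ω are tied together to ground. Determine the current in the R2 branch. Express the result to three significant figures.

I ≈ 2.77 A

Equivalent of the parallel group: R_p = 1.174 Ω.
V_A = 10.1 × 1.174/2.022 = 5.865 V.
Branch current I = V_A/R2 = 5.865/2.12 = 2.766 A.
(Equivalently: I_total = 4.995 A, then current-divider fraction G_k/ΣG = 0.5539.)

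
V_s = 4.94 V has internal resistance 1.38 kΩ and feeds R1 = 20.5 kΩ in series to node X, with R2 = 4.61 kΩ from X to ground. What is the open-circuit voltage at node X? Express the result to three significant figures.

V_th ≈ 0.860 V

R1' = 1.38 + 20.5 = 21.88 kΩ (source resistance + R1).
Open-circuit (no load on X): V_th = V_s · R2/(R1' + R2) = 4.94 × 4.61/(21.88 + 4.61) = 0.8597 V.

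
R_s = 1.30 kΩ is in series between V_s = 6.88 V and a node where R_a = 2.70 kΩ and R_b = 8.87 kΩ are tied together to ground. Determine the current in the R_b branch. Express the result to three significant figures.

I ≈ 0.476 mA

Equivalent of the parallel group: R_p = 2.070 kΩ.
V_A = 6.88 × 2.070/3.370 = 4.226 V.
I(R_b) = V_A / R_b = 4.226/8.87 = 0.4764 mA.
(Equivalently: I_total = 2.042 mA, then current-divider fraction G_k/ΣG = 0.2334.)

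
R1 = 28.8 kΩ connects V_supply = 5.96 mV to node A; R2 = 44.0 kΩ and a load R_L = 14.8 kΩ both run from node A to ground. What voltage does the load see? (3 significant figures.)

V_out ≈ 1.66 mV

R2 ‖ R_L = (44.0 × 14.8)/(44.0 + 14.8) = 11.07 kΩ.
Then V_out = V_supply · R2'/(R1 + R2') = 5.96 × 11.07/39.87 = 1.655 mV.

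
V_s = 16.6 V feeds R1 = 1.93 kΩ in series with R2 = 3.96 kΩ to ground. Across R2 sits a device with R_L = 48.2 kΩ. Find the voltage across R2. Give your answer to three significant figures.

First combine the lower leg with the load: R2 ‖ R_L = 3.659 kΩ.
Now apply the divider: V_out = 16.6 × 0.6547 = 10.87 V.

V_out ≈ 10.9 V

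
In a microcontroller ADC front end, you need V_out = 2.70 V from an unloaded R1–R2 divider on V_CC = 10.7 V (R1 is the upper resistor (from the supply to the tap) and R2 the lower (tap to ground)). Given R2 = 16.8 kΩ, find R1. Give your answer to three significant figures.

R1 ≈ 49.8 kΩ

Required fraction k = V_out/V_CC = 0.2523.
R1 = R2·(1/k − 1) = 16.8 × 2.963 = 49.78 kΩ.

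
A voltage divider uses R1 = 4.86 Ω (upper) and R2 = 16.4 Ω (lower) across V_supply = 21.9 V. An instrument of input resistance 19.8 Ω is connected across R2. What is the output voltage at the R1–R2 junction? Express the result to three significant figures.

V_out ≈ 14.2 V

The load sits in parallel with R2, giving an effective lower resistance R2' = R2·R_L/(R2+R_L) = 8.970 Ω.
Now apply the divider: V_out = 21.9 × 0.6486 = 14.20 V.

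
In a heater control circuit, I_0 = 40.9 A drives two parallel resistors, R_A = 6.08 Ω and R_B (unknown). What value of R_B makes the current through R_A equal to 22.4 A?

R_B ≈ 7.36 Ω

Two-branch current divider: I_A = I_0 · R_B/(R_A + R_B).
With f = 0.5477, R_B = R_A · f/(1−f) = 6.08 × 1.211 = 7.362 Ω.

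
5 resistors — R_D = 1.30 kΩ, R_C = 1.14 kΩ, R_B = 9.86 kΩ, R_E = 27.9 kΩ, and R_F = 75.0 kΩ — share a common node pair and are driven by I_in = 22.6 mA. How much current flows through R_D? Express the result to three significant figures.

I ≈ 9.67 mA

Conductances: ΣG = 1/1.30 + 1/1.14 + 1/9.86 + 1/27.9 + 1/75.0 = 1.797 (1/kΩ).
By the current-divider rule, I = I_in · G_k/ΣG = 22.6 × 0.4281 = 9.674 mA.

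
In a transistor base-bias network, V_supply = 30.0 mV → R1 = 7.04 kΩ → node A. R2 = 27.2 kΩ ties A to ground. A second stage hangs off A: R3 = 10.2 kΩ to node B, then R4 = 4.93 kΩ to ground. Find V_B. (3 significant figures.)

Looking into the second stage from A: R3 + R4 = 15.13 kΩ appears in parallel with R2.
R2 ‖ (R3+R4) = 9.722 kΩ.
So V_A = 30.0 × 0.5800 = 17.40 mV.
Then the unloaded second divider: V_B = V_A × R4/(R3+R4) = 17.40 × 0.3258 = 5.670 mV.

V_B ≈ 5.67 mV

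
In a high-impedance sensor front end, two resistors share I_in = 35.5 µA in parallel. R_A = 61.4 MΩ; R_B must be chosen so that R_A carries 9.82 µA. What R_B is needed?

R_B ≈ 23.5 MΩ

The fraction through R_A equals R_B/(R_A+R_B).
9.82/35.5 = R_B/(R_A + R_B) → R_B = R_A · (0.2766)/(1 − 0.2766) = 61.4 × 0.3824 = 23.48 MΩ.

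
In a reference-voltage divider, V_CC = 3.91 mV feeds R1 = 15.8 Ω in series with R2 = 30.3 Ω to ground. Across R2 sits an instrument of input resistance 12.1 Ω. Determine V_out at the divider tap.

V_out ≈ 1.38 mV

First combine the lower leg with the load: R2 ‖ R_L = 8.647 Ω.
Then V_out = V_CC · R2'/(R1 + R2') = 3.91 × 8.647/24.45 = 1.383 mV.
(Unloaded it would be 2.57 mV; the load pulls it down.)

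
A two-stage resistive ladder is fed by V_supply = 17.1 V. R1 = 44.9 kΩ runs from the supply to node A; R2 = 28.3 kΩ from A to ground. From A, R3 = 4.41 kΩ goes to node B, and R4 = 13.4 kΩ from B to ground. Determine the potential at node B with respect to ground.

V_B ≈ 2.52 V

The second stage (R3 + R4 = 17.81 kΩ) loads node A in parallel with R2.
R2 ‖ (R3+R4) = 10.93 kΩ.
So V_A = 17.1 × 0.1958 = 3.348 V.
V_B = V_A × 0.7524 = 2.519 V.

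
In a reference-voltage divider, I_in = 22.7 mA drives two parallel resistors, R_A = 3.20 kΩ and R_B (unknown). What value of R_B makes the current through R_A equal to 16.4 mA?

R_B ≈ 8.33 kΩ

Two-branch current divider: I_A = I_in · R_B/(R_A + R_B).
With f = 0.7225, R_B = R_A · f/(1−f) = 3.20 × 2.603 = 8.330 kΩ.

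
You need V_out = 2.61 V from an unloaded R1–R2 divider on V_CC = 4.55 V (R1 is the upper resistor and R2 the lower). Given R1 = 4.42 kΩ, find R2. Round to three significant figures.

V_out/V_CC = R2/(R1+R2) = 0.5736.
R2 = R1 · 0.5736/(1 − 0.5736) = 5.946 kΩ.

R2 ≈ 5.95 kΩ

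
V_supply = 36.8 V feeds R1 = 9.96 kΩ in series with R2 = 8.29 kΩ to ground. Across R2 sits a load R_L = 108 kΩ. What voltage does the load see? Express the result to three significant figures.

First combine the lower leg with the load: R2 ‖ R_L = 7.699 kΩ.
Voltage divider with the loaded lower leg: V_out = 36.8 × 7.699/(9.96 + 7.699) = 36.8 × 0.4360 = 16.04 V.
(Unloaded it would be 16.7 V; the load pulls it down.)

V_out ≈ 16.0 V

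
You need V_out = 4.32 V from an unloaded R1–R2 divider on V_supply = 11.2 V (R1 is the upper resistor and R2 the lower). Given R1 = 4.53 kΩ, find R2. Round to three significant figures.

R2 ≈ 2.84 kΩ

Required fraction k = V_out/V_supply = 0.3857.
R2 = R1 · 0.3857/(1 − 0.3857) = 2.844 kΩ.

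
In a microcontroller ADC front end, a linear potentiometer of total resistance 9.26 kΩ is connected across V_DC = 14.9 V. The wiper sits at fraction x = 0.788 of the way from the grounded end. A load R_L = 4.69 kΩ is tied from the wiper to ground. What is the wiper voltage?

V_out ≈ 8.83 V

The pot divides into 1.963 kΩ above the wiper and 7.297 kΩ below.
Lower segment in parallel with the load: 7.297 ‖ 4.69 = 2.855 kΩ.
Then V_out = V_DC · 2.855/(1.963 + 2.855) = 8.829 V.
(Unloaded: V_out = x·V_DC = 11.7 V.)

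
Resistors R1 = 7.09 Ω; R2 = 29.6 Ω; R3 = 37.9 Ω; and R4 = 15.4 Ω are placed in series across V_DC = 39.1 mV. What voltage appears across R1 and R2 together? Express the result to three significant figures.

V ≈ 15.9 mV

ΣR = 7.09 + 29.6 + 37.9 + 15.4 = 89.99 Ω.
R_{R1..R2} = 7.09 + 29.6 = 36.69 Ω.
Voltage divider: V = V_DC · (36.69 / 89.99) = 39.1 × 0.4077 = 15.94 mV.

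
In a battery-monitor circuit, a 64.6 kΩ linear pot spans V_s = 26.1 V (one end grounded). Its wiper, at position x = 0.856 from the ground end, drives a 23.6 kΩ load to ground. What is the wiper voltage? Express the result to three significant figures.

V_out ≈ 16.7 V

Lower segment x·R_p = 55.30 kΩ; upper segment (1−x)·R_p = 9.302 kΩ.
R_L loads the lower segment: effective lower R = 16.54 kΩ.
V_out = 26.1 × 16.54/(9.302 + 16.54) = 16.71 V.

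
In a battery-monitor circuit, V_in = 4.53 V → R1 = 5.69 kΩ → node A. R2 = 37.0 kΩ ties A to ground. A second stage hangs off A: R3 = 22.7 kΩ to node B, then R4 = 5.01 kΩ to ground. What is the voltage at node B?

Node A sees R2 in parallel with the series input of stage 2, R3 + R4 = 27.71 kΩ.
R2 ‖ (R3+R4) = 15.84 kΩ.
First divider: V_A = V_in · 15.84/(5.69 + 15.84) = 3.333 V.
Then the unloaded second divider: V_B = V_A × R4/(R3+R4) = 3.333 × 0.1808 = 0.6026 V.

V_B ≈ 0.603 V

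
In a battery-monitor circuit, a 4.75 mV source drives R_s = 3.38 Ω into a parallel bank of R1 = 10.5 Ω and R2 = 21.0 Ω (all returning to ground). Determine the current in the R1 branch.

I ≈ 0.305 mA

Equivalent of the parallel group: R_p = 7.000 Ω.
Node voltage V_A = V_supply · R_p/(R_s + R_p) = 4.75 × 0.6744 = 3.203 mV.
I(R1) = V_A / R1 = 3.203/10.5 = 0.3051 mA.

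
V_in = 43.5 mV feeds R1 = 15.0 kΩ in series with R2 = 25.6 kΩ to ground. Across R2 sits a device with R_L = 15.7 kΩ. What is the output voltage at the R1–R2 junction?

V_out ≈ 17.1 mV

First combine the lower leg with the load: R2 ‖ R_L = 9.732 kΩ.
Then V_out = V_in · R2'/(R1 + R2') = 43.5 × 9.732/24.73 = 17.12 mV.
(Unloaded it would be 27.4 mV; the load pulls it down.)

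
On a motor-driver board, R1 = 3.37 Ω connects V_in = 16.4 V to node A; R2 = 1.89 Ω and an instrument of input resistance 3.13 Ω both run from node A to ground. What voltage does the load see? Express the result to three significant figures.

V_out ≈ 4.25 V

The load sits in parallel with R2, giving an effective lower resistance R2' = R2·R_L/(R2+R_L) = 1.178 Ω.
Now apply the divider: V_out = 16.4 × 0.2591 = 4.249 V.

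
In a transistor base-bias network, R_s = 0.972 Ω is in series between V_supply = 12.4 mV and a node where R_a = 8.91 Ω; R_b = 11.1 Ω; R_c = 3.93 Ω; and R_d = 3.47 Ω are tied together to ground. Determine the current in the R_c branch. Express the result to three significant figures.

I ≈ 1.83 mA

Combine the parallel branches: R_p = (1/8.91 + 1/11.1 + 1/3.93 + 1/3.47)⁻¹ = 1.342 Ω.
V_A by voltage divider: V_A = 12.4 × 1.342/(0.972 + 1.342) = 7.192 mV.
Branch current I = V_A/R_c = 7.192/3.93 = 1.830 mA.
(Check via current divider: I_total = 5.358 mA; share G_k/ΣG = 0.3416 → same result.)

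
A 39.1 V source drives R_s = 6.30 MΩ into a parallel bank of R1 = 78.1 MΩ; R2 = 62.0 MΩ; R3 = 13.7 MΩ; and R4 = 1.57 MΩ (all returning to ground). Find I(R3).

Combine the parallel branches: R_p = (1/78.1 + 1/62.0 + 1/13.7 + 1/1.57)⁻¹ = 1.353 MΩ.
Node voltage V_A = V_DC · R_p/(R_s + R_p) = 39.1 × 0.1768 = 6.914 V.
Branch current I = V_A/R3 = 6.914/13.7 = 0.5047 µA.
(Equivalently: I_total = 5.109 µA, then current-divider fraction G_k/ΣG = 0.09879.)

I ≈ 0.505 µA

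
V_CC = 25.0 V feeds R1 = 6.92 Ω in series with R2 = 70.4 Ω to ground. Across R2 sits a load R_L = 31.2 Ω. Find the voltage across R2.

The load sits in parallel with R2, giving an effective lower resistance R2' = R2·R_L/(R2+R_L) = 21.62 Ω.
Voltage divider with the loaded lower leg: V_out = 25.0 × 21.62/(6.92 + 21.62) = 25.0 × 0.7575 = 18.94 V.

V_out ≈ 18.9 V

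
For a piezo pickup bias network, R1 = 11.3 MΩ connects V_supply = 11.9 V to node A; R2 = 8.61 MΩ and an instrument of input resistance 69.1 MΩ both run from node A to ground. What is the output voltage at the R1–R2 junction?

V_out ≈ 4.81 V

First combine the lower leg with the load: R2 ‖ R_L = 7.656 MΩ.
Now apply the divider: V_out = 11.9 × 0.4039 = 4.806 V.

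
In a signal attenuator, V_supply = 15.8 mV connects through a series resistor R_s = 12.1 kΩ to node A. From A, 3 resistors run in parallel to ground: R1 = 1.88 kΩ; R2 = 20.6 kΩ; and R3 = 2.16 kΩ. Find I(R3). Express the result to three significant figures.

Parallel bank: R_p = 1/(1/1.88 + 1/20.6 + 1/2.16) = 0.9584 kΩ.
Node voltage V_A = V_supply · R_p/(R_s + R_p) = 15.8 × 0.07339 = 1.160 mV.
Branch current I = V_A/R3 = 1.160/2.16 = 0.5369 µA.

I ≈ 0.537 µA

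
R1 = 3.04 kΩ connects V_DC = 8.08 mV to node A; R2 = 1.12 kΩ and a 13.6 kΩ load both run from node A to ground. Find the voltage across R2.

V_out ≈ 2.05 mV

First combine the lower leg with the load: R2 ‖ R_L = 1.035 kΩ.
Voltage divider with the loaded lower leg: V_out = 8.08 × 1.035/(3.04 + 1.035) = 8.08 × 0.2539 = 2.052 mV.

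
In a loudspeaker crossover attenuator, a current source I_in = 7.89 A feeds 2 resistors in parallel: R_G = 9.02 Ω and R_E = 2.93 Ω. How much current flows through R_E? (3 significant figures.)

With just two branches, the current splits inversely with resistance.
So I = 7.89 × 9.02/11.95 = 5.955 A.

I ≈ 5.96 A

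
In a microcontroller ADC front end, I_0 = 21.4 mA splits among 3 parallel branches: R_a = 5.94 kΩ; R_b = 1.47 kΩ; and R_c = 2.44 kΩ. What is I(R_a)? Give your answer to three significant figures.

I ≈ 2.86 mA

Conductances: ΣG = 1/5.94 + 1/1.47 + 1/2.44 = 1.258 (1/kΩ).
By the current-divider rule, I = I_0 · G_k/ΣG = 21.4 × 0.1338 = 2.863 mA.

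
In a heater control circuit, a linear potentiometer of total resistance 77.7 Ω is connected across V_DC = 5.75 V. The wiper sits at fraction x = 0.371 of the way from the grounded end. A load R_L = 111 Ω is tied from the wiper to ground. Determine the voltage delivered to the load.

Split the track: R_lower = x·R_p = 28.83 Ω, R_upper = (1−x)·R_p = 48.87 Ω.
R_L loads the lower segment: effective lower R = 22.88 Ω.
Then V_out = V_DC · 22.88/(48.87 + 22.88) = 1.834 V.
(Unloaded: V_out = x·V_DC = 2.13 V.)

V_out ≈ 1.83 V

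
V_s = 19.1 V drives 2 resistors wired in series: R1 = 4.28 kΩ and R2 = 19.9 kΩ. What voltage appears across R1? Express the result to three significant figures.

Total series resistance ΣR = 4.28 + 19.9 = 24.18 kΩ.
V = V_s · R/ΣR = 19.1 × 0.1770 = 3.381 V.

V ≈ 3.38 V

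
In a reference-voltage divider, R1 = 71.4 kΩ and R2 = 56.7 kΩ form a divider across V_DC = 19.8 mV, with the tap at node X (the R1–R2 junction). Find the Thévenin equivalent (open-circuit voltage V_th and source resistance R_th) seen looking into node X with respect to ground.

V_th ≈ 8.76 mV, R_th ≈ 31.6 kΩ

With X open, the divider is unloaded: V_th = 19.8 × 56.7/128.1 = 8.764 mV.
Looking into X with the source shorted: R_th = R1·R2/(R1+R2) = 71.40 × 56.7/128.1 = 31.60 kΩ.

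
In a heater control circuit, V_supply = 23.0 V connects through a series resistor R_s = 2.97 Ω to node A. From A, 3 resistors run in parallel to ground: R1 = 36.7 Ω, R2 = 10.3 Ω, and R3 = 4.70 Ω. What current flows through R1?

Parallel bank: R_p = 1/(1/36.7 + 1/10.3 + 1/4.70) = 2.966 Ω.
V_A by voltage divider: V_A = 23.0 × 2.966/(2.97 + 2.966) = 11.49 V.
I(R1) = V_A / R1 = 11.49/36.7 = 0.3132 A.

I ≈ 0.313 A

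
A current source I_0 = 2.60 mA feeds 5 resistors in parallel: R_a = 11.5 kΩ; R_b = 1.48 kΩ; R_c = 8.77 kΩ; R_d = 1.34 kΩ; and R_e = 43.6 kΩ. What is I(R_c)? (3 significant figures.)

I ≈ 0.180 mA

Total conductance ΣG = 1/11.5 + 1/1.48 + 1/8.77 + 1/1.34 + 1/43.6 = 1.646 (units of 1/kΩ).
Current divider: I(R_c) = I_0 · G_k/ΣG = 2.60 × (0.1140/1.646) = 2.60 × 0.06928 = 0.1801 mA.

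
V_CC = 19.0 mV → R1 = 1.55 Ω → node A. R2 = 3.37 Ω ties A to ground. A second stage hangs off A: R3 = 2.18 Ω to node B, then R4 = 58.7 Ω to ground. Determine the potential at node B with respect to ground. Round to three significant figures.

V_B ≈ 12.3 mV

Looking into the second stage from A: R3 + R4 = 60.88 Ω appears in parallel with R2.
Effective lower resistance at A: R2 ‖ 60.88 = 3.193 Ω.
So V_A = 19.0 × 0.6732 = 12.79 mV.
Then the unloaded second divider: V_B = V_A × R4/(R3+R4) = 12.79 × 0.9642 = 12.33 mV.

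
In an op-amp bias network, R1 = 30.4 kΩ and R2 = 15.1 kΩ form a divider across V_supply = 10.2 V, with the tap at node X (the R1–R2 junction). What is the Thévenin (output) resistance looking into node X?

Zeroing V_supply shorts the top of R1 to ground, so R_th = R1 ‖ R2 = 10.09 kΩ.

R_th ≈ 10.1 kΩ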